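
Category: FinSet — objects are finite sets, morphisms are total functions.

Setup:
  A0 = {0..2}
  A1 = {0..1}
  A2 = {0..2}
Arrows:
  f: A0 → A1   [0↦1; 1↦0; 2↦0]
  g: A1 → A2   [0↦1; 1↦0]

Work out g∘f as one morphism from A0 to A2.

  0 f→1 g→0
  1 f→0 g→1
  2 f→0 g→1
⟦path⟧: [0↦0; 1↦1; 2↦1]

Answer: [0↦0; 1↦1; 2↦1]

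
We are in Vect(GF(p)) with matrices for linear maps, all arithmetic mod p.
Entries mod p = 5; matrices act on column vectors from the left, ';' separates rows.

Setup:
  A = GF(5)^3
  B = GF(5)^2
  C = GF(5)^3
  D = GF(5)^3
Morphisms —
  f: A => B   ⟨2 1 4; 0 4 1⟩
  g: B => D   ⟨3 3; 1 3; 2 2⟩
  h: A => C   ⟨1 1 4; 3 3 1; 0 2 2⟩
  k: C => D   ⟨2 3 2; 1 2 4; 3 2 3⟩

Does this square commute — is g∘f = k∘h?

Path 1 = f;g:
  e0=[1,0,0] f=>[2,0] g=>[1,2,4]
  e1=[0,1,0] f=>[1,4] g=>[0,3,0]
  e2=[0,0,1] f=>[4,1] g=>[0,2,0]
  composite₁ = ⟨1 0 0; 2 3 2; 4 0 0⟩
Path 2 = h;k:
  e0=[1,0,0] h=>[1,3,0] k=>[1,2,4]
  e1=[0,1,0] h=>[1,3,2] k=>[0,0,0]
  e2=[0,0,1] h=>[4,1,2] k=>[0,4,0]
  composite₂ = ⟨1 0 0; 2 0 4; 4 0 0⟩
Equal? differ; not commutative

Answer: DOES NOT COMMUTE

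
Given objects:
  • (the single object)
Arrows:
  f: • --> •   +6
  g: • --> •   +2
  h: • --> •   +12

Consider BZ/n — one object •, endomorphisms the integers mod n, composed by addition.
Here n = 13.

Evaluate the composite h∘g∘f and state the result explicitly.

Answer: +7

Work:
  0 +6≡6 +2≡8 +12≡7  (mod 13)
⟦path⟧: +7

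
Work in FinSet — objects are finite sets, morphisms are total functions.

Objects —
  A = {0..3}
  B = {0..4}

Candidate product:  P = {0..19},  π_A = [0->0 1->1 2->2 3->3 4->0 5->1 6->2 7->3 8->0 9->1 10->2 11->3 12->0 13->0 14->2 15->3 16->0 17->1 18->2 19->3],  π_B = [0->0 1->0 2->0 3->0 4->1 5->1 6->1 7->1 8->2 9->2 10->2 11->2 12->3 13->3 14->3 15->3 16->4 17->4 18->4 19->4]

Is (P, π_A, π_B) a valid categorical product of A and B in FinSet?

Answer: NOT A VALID PRODUCT — duplicate pair at indices 12,13

Trace:
|A|·|B| = 4·5 = 20;  |P| = 20
Check the pairing map k ↦ (π_A(k), π_B(k)):
  0 -> (0,0)
  1 -> (1,0)
  2 -> (2,0)
  3 -> (3,0)
  4 -> (0,1)
  5 -> (1,1)
  6 -> (2,1)
  7 -> (3,1)
  8 -> (0,2)
  9 -> (1,2)
  10 -> (2,2)
  11 -> (3,2)
  12 -> (0,3)
  13 -> (0,3)  ✗ repeats pair of k=12
  14 -> (2,3)
  15 -> (3,3)
  16 -> (0,4)
  17 -> (1,4)
  18 -> (2,4)
  19 -> (3,4)
distinct pairs in image: 19 / 20 needed
  → (0,3) hit at k=12 and k=13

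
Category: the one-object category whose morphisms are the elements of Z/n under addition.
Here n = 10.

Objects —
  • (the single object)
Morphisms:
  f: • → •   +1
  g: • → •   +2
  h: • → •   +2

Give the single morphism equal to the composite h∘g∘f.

Answer: +5

Trace:
  0 +1≡1 +2≡3 +2≡5  (mod 10)
result: +5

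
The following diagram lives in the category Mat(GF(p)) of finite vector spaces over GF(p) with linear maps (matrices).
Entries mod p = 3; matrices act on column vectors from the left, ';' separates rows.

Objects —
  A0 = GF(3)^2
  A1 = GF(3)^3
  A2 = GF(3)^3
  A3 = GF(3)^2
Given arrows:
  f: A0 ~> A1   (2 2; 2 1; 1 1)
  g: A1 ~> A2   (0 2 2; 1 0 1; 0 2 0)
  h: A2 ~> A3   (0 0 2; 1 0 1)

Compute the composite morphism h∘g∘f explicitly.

Answer: (2 1; 1 0)

Work:
  e0=[1,0] f~>[2,2,1] g~>[0,0,1] h~>[2,1]
  e1=[0,1] f~>[2,1,1] g~>[1,0,2] h~>[1,0]
composite: (2 1; 1 0)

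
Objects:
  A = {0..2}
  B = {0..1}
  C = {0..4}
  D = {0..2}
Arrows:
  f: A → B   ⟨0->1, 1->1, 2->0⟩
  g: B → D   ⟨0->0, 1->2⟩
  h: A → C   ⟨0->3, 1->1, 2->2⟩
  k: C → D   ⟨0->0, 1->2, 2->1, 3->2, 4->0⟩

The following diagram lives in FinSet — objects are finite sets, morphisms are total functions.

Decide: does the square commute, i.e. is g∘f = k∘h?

Answer: DOES NOT COMMUTE

Trace:
1) trace f;g:
  0 f→1 g→2
  1 f→1 g→2
  2 f→0 g→0
  composite₁ = ⟨0->2, 1->2, 2->0⟩
2) trace h;k:
  0 h→3 k→2
  1 h→1 k→2
  2 h→2 k→1
  composite₂ = ⟨0->2, 1->2, 2->1⟩
Equal? NO — does not commute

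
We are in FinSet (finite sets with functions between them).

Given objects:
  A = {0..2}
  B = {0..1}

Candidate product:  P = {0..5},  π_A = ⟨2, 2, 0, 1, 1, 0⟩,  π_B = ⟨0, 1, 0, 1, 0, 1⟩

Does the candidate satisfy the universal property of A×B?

Answer: VALID PRODUCT

Derivation:
|A|·|B| = 3·2 = 6;  |P| = 6
Check the pairing map k ↦ (π_A(k), π_B(k)):
  0 : (2,0)
  1 : (2,1)
  2 : (0,0)
  3 : (1,1)
  4 : (1,0)
  5 : (0,1)
distinct pairs in image: 6 / 6 needed
  → bijection onto A×B; projections well-typed.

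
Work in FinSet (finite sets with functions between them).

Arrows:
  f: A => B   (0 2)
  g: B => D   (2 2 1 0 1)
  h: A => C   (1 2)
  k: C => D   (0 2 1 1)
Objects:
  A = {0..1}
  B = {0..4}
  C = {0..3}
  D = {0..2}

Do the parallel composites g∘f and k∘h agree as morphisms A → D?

Answer: COMMUTES

Derivation:
1) trace f;g:
  0 f=>0 g=>2
  1 f=>2 g=>1
  composite₁ = (2 1)
2) trace h;k:
  0 h=>1 k=>2
  1 h=>2 k=>1
  composite₂ = (2 1)
Equal? same morphism ✓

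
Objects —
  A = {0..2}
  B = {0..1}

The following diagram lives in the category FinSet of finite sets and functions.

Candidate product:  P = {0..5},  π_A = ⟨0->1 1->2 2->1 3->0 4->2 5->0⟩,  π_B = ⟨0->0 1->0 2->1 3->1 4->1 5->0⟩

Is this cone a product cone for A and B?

Answer: VALID PRODUCT

Trace:
|A|·|B| = 3·2 = 6;  |P| = 6
Check the pairing map k ↦ (π_A(k), π_B(k)):
  0 -> (1,0)
  1 -> (2,0)
  2 -> (1,1)
  3 -> (0,1)
  4 -> (2,1)
  5 -> (0,0)
distinct pairs in image: 6 / 6 needed
  → bijection onto A×B; projections well-typed.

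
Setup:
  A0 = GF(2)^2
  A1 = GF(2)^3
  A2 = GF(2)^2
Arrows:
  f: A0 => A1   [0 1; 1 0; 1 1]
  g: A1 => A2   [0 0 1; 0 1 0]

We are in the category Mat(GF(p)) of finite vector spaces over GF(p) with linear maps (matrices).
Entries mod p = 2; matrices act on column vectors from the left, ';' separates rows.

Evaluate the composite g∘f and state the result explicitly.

  e0=[1,0] f=>[0,1,1] g=>[1,1]
  e1=[0,1] f=>[1,0,1] g=>[1,0]
⟦path⟧: [1 1; 1 0]

Answer: [1 1; 1 0]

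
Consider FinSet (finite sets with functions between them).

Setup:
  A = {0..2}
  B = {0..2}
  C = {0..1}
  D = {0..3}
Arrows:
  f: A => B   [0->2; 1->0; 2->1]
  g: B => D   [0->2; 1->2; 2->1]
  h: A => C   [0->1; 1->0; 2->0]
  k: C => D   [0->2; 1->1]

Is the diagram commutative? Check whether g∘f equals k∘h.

Answer: COMMUTES

Derivation:
Path 1 = f;g:
  0 f=>2 g=>1
  1 f=>0 g=>2
  2 f=>1 g=>2
  composite₁ = [0->1; 1->2; 2->2]
Path 2 = h;k:
  0 h=>1 k=>1
  1 h=>0 k=>2
  2 h=>0 k=>2
  composite₂ = [0->1; 1->2; 2->2]
Equal? same morphism ✓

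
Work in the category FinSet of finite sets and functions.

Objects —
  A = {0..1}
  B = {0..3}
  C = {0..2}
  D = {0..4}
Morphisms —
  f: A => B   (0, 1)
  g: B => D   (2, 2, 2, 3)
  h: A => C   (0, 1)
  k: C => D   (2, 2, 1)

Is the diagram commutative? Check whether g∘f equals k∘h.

Along f;g (path 1):
  0 f=>0 g=>2
  1 f=>1 g=>2
  result₁ = (2, 2)
Along h;k (path 2):
  0 h=>0 k=>2
  1 h=>1 k=>2
  result₂ = (2, 2)
Equal? YES — commutes

Answer: COMMUTES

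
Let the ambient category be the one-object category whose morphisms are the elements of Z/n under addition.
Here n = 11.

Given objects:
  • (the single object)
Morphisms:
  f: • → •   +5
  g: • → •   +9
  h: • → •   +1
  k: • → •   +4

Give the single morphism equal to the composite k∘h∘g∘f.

  0 +5≡5 +9≡3 +1≡4 +4≡8  (mod 11)
result: +8

Answer: +8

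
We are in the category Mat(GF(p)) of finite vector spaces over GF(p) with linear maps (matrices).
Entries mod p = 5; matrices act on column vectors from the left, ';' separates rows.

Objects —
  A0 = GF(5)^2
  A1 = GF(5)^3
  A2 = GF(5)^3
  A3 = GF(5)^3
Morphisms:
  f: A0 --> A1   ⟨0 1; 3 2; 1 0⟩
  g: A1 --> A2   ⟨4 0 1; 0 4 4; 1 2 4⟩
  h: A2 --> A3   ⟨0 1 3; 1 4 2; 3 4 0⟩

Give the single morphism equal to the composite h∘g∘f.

  e0=(1,0) f-->(0,3,1) g-->(1,1,0) h-->(1,0,2)
  e1=(0,1) f-->(1,2,0) g-->(4,3,0) h-->(3,1,4)
⟦path⟧: ⟨1 3; 0 1; 2 4⟩

Answer: ⟨1 3; 0 1; 2 4⟩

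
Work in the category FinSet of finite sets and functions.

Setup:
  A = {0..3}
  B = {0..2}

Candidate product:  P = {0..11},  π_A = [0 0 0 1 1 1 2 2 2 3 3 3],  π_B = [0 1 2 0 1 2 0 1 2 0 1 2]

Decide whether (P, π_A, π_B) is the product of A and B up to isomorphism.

|A|·|B| = 4·3 = 12;  |P| = 12
Check the pairing map k ↦ (π_A(k), π_B(k)):
  0 : (0,0)
  1 : (0,1)
  2 : (0,2)
  3 : (1,0)
  4 : (1,1)
  5 : (1,2)
  6 : (2,0)
  7 : (2,1)
  8 : (2,2)
  9 : (3,0)
  10 : (3,1)
  11 : (3,2)
distinct pairs in image: 12 / 12 needed
  → bijection onto A×B; projections well-typed.

Answer: VALID PRODUCT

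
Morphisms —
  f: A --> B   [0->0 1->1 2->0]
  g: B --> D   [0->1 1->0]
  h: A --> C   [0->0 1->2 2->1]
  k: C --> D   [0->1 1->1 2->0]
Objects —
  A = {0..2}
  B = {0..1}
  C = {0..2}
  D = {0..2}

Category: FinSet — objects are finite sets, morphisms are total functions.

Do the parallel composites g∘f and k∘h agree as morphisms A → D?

Answer: COMMUTES

Derivation:
Along f;g (path 1):
  0 f-->0 g-->1
  1 f-->1 g-->0
  2 f-->0 g-->1
  result₁ = [0->1 1->0 2->1]
Along h;k (path 2):
  0 h-->0 k-->1
  1 h-->2 k-->0
  2 h-->1 k-->1
  result₂ = [0->1 1->0 2->1]
Equal? equal; square commutes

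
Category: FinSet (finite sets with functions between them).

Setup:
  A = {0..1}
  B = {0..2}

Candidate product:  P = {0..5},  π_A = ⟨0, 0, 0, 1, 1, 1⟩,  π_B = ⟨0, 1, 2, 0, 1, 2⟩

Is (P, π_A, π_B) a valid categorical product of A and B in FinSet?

|A|·|B| = 2·3 = 6;  |P| = 6
Check the pairing map k ↦ (π_A(k), π_B(k)):
  0 ↦ (0,0)
  1 ↦ (0,1)
  2 ↦ (0,2)
  3 ↦ (1,0)
  4 ↦ (1,1)
  5 ↦ (1,2)
distinct pairs in image: 6 / 6 needed
  → bijection onto A×B; projections well-typed.

Answer: VALID PRODUCT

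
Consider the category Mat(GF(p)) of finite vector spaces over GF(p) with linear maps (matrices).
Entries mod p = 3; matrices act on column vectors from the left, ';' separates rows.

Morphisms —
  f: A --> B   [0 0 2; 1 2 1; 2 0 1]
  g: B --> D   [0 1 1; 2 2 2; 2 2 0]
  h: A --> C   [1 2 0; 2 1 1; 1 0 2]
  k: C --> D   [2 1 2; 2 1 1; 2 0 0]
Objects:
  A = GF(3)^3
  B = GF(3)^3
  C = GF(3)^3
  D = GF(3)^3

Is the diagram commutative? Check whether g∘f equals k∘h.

Path 1 = f;g:
  e0=[1,0,0] f-->[0,1,2] g-->[0,0,2]
  e1=[0,1,0] f-->[0,2,0] g-->[2,1,1]
  e2=[0,0,1] f-->[2,1,1] g-->[2,2,0]
  composite₁ = [0 2 2; 0 1 2; 2 1 0]
Path 2 = h;k:
  e0=[1,0,0] h-->[1,2,1] k-->[0,2,2]
  e1=[0,1,0] h-->[2,1,0] k-->[2,2,1]
  e2=[0,0,1] h-->[0,1,2] k-->[2,0,0]
  composite₂ = [0 2 2; 2 2 0; 2 1 0]
Equal? differ; not commutative

Answer: DOES NOT COMMUTE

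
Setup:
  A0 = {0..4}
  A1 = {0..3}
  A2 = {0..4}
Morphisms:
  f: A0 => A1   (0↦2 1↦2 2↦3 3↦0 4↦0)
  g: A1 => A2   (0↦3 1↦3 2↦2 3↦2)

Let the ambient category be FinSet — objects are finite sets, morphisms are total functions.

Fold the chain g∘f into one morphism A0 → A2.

Answer: (0↦2 1↦2 2↦2 3↦3 4↦3)

Trace:
  0 f=>2 g=>2
  1 f=>2 g=>2
  2 f=>3 g=>2
  3 f=>0 g=>3
  4 f=>0 g=>3
⟦path⟧: (0↦2 1↦2 2↦2 3↦3 4↦3)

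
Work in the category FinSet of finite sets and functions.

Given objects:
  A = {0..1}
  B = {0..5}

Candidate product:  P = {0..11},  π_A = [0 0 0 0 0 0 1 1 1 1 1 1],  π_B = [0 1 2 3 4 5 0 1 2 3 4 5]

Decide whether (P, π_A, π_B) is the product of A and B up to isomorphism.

|A|·|B| = 2·6 = 12;  |P| = 12
Check the pairing map k ↦ (π_A(k), π_B(k)):
  0 : (0,0)
  1 : (0,1)
  2 : (0,2)
  3 : (0,3)
  4 : (0,4)
  5 : (0,5)
  6 : (1,0)
  7 : (1,1)
  8 : (1,2)
  9 : (1,3)
  10 : (1,4)
  11 : (1,5)
distinct pairs in image: 12 / 12 needed
  → bijection onto A×B; projections well-typed.

Answer: VALID PRODUCT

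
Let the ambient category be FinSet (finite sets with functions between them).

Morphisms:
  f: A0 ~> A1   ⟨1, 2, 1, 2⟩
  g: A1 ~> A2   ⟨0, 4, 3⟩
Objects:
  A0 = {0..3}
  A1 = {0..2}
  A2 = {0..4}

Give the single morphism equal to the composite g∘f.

Answer: ⟨4, 3, 4, 3⟩

Derivation:
  0 f~>1 g~>4
  1 f~>2 g~>3
  2 f~>1 g~>4
  3 f~>2 g~>3
result: ⟨4, 3, 4, 3⟩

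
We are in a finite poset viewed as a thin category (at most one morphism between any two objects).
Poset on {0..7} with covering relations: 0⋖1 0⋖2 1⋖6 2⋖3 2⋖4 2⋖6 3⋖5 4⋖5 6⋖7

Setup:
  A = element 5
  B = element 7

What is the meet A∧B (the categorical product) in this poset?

Common predecessors of 5,7: {0,2}
  0 <= 2
  2 <= 2
glb = 2

Answer: A∧B = 2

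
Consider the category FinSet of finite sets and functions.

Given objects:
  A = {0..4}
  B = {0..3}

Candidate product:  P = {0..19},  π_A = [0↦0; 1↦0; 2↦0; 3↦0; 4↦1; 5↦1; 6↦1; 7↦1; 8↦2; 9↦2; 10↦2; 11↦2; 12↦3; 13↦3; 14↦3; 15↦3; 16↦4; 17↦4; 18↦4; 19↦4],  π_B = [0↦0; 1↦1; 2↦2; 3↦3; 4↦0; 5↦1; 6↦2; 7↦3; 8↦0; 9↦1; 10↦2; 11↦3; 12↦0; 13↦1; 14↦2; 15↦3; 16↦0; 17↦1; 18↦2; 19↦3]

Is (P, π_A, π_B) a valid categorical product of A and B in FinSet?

Answer: VALID PRODUCT

Work:
|A|·|B| = 5·4 = 20;  |P| = 20
Check the pairing map k ↦ (π_A(k), π_B(k)):
  0 ↦ (0,0)
  1 ↦ (0,1)
  2 ↦ (0,2)
  3 ↦ (0,3)
  4 ↦ (1,0)
  5 ↦ (1,1)
  6 ↦ (1,2)
  7 ↦ (1,3)
  8 ↦ (2,0)
  9 ↦ (2,1)
  10 ↦ (2,2)
  11 ↦ (2,3)
  12 ↦ (3,0)
  13 ↦ (3,1)
  14 ↦ (3,2)
  15 ↦ (3,3)
  16 ↦ (4,0)
  17 ↦ (4,1)
  18 ↦ (4,2)
  19 ↦ (4,3)
distinct pairs in image: 20 / 20 needed
  → bijection onto A×B; projections well-typed.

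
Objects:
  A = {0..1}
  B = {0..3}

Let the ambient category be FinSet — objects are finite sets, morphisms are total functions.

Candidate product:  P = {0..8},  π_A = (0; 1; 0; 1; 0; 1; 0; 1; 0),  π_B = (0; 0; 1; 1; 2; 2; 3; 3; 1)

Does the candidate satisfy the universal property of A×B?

|A|·|B| = 2·4 = 8;  |P| = 9
  → cardinalities differ; no bijection possible.

Answer: NOT A VALID PRODUCT — |P|=9 ≠ |A|·|B|=8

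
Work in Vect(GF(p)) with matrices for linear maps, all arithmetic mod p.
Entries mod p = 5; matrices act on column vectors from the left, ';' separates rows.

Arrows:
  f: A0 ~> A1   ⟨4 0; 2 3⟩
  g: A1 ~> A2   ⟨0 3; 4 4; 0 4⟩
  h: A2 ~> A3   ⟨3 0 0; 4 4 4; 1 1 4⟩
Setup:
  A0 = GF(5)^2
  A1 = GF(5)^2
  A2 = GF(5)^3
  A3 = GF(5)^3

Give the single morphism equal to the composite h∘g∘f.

  e0=[1,0] f~>[4,2] g~>[1,4,3] h~>[3,2,2]
  e1=[0,1] f~>[0,3] g~>[4,2,2] h~>[2,2,4]
composite: ⟨3 2; 2 2; 2 4⟩

Answer: ⟨3 2; 2 2; 2 4⟩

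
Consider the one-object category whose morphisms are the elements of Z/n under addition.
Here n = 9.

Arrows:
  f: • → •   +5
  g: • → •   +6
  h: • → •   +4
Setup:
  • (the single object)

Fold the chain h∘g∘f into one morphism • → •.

  0 +5≡5 +6≡2 +4≡6  (mod 9)
result: +6

Answer: +6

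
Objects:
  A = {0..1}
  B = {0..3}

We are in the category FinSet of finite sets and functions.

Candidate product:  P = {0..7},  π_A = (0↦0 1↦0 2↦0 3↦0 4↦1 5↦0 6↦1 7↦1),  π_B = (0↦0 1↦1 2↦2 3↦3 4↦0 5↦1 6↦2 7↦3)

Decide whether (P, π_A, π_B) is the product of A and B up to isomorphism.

|A|·|B| = 2·4 = 8;  |P| = 8
Check the pairing map k ↦ (π_A(k), π_B(k)):
  0 ↦ (0,0)
  1 ↦ (0,1)
  2 ↦ (0,2)
  3 ↦ (0,3)
  4 ↦ (1,0)
  5 ↦ (0,1)  ✗ repeats pair of k=1
  6 ↦ (1,2)
  7 ↦ (1,3)
distinct pairs in image: 7 / 8 needed
  → (0,1) hit at k=1 and k=5

Answer: NOT A VALID PRODUCT — duplicate pair at indices 1,5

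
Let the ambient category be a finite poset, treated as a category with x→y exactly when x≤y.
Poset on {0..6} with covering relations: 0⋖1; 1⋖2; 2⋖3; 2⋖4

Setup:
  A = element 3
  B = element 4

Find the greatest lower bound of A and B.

Lower bounds of A=3 and B=4: {0,1,2}
  0 ⊑ 2
  1 ⊑ 2
  2 ⊑ 2
glb = 2

Answer: A∧B = 2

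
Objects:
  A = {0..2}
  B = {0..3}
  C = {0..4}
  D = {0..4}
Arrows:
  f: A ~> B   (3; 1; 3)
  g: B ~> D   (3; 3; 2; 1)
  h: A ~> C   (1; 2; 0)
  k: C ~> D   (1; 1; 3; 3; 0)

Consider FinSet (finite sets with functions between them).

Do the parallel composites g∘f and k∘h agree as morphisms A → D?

Path 1 = f;g:
  0 f~>3 g~>1
  1 f~>1 g~>3
  2 f~>3 g~>1
  composite₁ = (1; 3; 1)
Path 2 = h;k:
  0 h~>1 k~>1
  1 h~>2 k~>3
  2 h~>0 k~>1
  composite₂ = (1; 3; 1)
Equal? same morphism ✓

Answer: COMMUTES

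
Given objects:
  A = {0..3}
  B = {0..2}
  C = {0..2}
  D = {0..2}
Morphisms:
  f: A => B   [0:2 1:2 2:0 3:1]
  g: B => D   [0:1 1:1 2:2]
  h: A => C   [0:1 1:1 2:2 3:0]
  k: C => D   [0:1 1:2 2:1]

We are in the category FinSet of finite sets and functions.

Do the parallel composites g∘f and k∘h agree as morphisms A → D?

1) trace f;g:
  0 f=>2 g=>2
  1 f=>2 g=>2
  2 f=>0 g=>1
  3 f=>1 g=>1
  composite₁ = [0:2 1:2 2:1 3:1]
2) trace h;k:
  0 h=>1 k=>2
  1 h=>1 k=>2
  2 h=>2 k=>1
  3 h=>0 k=>1
  composite₂ = [0:2 1:2 2:1 3:1]
Equal? equal; square commutes

Answer: COMMUTES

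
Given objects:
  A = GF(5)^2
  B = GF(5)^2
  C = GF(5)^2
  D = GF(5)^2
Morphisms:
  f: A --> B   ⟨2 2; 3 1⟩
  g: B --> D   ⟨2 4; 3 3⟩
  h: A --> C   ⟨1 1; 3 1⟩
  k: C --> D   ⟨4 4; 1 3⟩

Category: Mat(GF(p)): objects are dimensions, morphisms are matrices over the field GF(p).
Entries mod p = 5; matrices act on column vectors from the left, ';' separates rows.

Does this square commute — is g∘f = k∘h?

Path 1 = f;g:
  e0=(1,0) f-->(2,3) g-->(1,0)
  e1=(0,1) f-->(2,1) g-->(3,4)
  composite₁ = ⟨1 3; 0 4⟩
Path 2 = h;k:
  e0=(1,0) h-->(1,3) k-->(1,0)
  e1=(0,1) h-->(1,1) k-->(3,4)
  composite₂ = ⟨1 3; 0 4⟩
Equal? YES — commutes

Answer: COMMUTES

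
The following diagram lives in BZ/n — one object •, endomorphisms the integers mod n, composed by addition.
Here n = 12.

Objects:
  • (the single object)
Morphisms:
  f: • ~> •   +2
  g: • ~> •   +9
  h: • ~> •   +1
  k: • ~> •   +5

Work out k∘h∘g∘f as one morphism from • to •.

  0 +2≡2 +9≡11 +1≡0 +5≡5  (mod 12)
composite: +5

Answer: +5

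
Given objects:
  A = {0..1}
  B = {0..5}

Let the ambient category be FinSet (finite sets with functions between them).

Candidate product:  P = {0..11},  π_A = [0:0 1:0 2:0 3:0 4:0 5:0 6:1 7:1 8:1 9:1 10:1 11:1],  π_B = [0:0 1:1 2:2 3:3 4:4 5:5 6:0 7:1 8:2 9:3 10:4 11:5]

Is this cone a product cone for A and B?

Answer: VALID PRODUCT

Trace:
|A|·|B| = 2·6 = 12;  |P| = 12
Check the pairing map k ↦ (π_A(k), π_B(k)):
  0 : (0,0)
  1 : (0,1)
  2 : (0,2)
  3 : (0,3)
  4 : (0,4)
  5 : (0,5)
  6 : (1,0)
  7 : (1,1)
  8 : (1,2)
  9 : (1,3)
  10 : (1,4)
  11 : (1,5)
distinct pairs in image: 12 / 12 needed
  → bijection onto A×B; projections well-typed.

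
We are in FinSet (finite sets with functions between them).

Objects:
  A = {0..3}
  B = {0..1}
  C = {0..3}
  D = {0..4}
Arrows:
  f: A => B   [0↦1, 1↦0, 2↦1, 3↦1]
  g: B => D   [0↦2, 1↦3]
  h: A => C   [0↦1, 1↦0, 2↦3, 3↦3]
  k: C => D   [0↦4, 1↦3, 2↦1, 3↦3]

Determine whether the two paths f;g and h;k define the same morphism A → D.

Answer: DOES NOT COMMUTE

Derivation:
Along f;g (path 1):
  0 f=>1 g=>3
  1 f=>0 g=>2
  2 f=>1 g=>3
  3 f=>1 g=>3
  ⟦path⟧₁ = [0↦3, 1↦2, 2↦3, 3↦3]
Along h;k (path 2):
  0 h=>1 k=>3
  1 h=>0 k=>4
  2 h=>3 k=>3
  3 h=>3 k=>3
  ⟦path⟧₂ = [0↦3, 1↦4, 2↦3, 3↦3]
Equal? NO — does not commute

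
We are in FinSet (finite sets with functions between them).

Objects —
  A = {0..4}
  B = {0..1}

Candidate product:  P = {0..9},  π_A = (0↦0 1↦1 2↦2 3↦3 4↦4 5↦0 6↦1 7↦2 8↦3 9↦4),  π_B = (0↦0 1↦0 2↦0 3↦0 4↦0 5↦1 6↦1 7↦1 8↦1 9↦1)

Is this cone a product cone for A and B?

Answer: VALID PRODUCT

Work:
|A|·|B| = 5·2 = 10;  |P| = 10
Check the pairing map k ↦ (π_A(k), π_B(k)):
  0 ↦ (0,0)
  1 ↦ (1,0)
  2 ↦ (2,0)
  3 ↦ (3,0)
  4 ↦ (4,0)
  5 ↦ (0,1)
  6 ↦ (1,1)
  7 ↦ (2,1)
  8 ↦ (3,1)
  9 ↦ (4,1)
distinct pairs in image: 10 / 10 needed
  → bijection onto A×B; projections well-typed.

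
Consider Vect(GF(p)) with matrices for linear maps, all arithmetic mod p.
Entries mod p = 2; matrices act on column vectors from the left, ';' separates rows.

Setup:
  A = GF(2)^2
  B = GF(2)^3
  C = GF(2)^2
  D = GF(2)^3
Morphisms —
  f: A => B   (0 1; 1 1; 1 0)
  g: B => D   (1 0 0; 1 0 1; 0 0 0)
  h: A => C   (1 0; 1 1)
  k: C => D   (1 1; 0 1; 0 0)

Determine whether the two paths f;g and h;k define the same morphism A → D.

Answer: COMMUTES

Derivation:
Path 1 = f;g:
  e0=⟨1,0⟩ f=>⟨0,1,1⟩ g=>⟨0,1,0⟩
  e1=⟨0,1⟩ f=>⟨1,1,0⟩ g=>⟨1,1,0⟩
  composite₁ = (0 1; 1 1; 0 0)
Path 2 = h;k:
  e0=⟨1,0⟩ h=>⟨1,1⟩ k=>⟨0,1,0⟩
  e1=⟨0,1⟩ h=>⟨0,1⟩ k=>⟨1,1,0⟩
  composite₂ = (0 1; 1 1; 0 0)
Equal? YES — commutes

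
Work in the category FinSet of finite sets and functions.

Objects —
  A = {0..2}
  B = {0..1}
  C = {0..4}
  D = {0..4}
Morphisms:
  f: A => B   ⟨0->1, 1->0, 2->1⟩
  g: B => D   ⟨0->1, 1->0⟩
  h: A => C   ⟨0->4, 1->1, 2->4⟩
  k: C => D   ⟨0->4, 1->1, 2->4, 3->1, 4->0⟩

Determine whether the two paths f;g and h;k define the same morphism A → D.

1) trace f;g:
  0 f=>1 g=>0
  1 f=>0 g=>1
  2 f=>1 g=>0
  ⟦path⟧₁ = ⟨0->0, 1->1, 2->0⟩
2) trace h;k:
  0 h=>4 k=>0
  1 h=>1 k=>1
  2 h=>4 k=>0
  ⟦path⟧₂ = ⟨0->0, 1->1, 2->0⟩
Equal? YES — commutes

Answer: COMMUTES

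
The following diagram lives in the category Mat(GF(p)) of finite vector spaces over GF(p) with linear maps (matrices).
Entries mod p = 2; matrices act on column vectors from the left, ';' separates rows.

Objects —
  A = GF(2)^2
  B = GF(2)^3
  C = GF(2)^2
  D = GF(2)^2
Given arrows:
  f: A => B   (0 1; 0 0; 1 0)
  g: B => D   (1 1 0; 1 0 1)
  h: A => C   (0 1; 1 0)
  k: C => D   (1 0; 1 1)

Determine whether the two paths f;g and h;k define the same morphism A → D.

Path 1 = f;g:
  e0=⟨1,0⟩ f=>⟨0,0,1⟩ g=>⟨0,1⟩
  e1=⟨0,1⟩ f=>⟨1,0,0⟩ g=>⟨1,1⟩
  ⟦path⟧₁ = (0 1; 1 1)
Path 2 = h;k:
  e0=⟨1,0⟩ h=>⟨0,1⟩ k=>⟨0,1⟩
  e1=⟨0,1⟩ h=>⟨1,0⟩ k=>⟨1,1⟩
  ⟦path⟧₂ = (0 1; 1 1)
Equal? YES — commutes

Answer: COMMUTES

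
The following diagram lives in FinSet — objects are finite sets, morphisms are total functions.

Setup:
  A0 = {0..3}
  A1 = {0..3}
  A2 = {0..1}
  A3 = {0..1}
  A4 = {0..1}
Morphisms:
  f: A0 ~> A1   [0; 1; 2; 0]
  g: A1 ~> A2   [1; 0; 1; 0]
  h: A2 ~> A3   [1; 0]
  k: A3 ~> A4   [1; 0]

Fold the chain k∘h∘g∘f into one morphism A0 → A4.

Answer: [1; 0; 1; 1]

Derivation:
  0 f~>0 g~>1 h~>0 k~>1
  1 f~>1 g~>0 h~>1 k~>0
  2 f~>2 g~>1 h~>0 k~>1
  3 f~>0 g~>1 h~>0 k~>1
composite: [1; 0; 1; 1]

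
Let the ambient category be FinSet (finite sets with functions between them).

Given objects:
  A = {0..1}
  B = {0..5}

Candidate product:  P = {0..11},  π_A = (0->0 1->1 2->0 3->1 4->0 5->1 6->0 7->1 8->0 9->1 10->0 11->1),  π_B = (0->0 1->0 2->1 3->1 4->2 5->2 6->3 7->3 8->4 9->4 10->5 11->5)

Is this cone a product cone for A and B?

Answer: VALID PRODUCT

Derivation:
|A|·|B| = 2·6 = 12;  |P| = 12
Check the pairing map k ↦ (π_A(k), π_B(k)):
  0 -> (0,0)
  1 -> (1,0)
  2 -> (0,1)
  3 -> (1,1)
  4 -> (0,2)
  5 -> (1,2)
  6 -> (0,3)
  7 -> (1,3)
  8 -> (0,4)
  9 -> (1,4)
  10 -> (0,5)
  11 -> (1,5)
distinct pairs in image: 12 / 12 needed
  → bijection onto A×B; projections well-typed.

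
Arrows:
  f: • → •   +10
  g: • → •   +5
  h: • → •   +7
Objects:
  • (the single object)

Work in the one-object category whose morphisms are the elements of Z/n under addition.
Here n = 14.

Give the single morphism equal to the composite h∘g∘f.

Answer: +8

Derivation:
  0 +10≡10 +5≡1 +7≡8  (mod 14)
result: +8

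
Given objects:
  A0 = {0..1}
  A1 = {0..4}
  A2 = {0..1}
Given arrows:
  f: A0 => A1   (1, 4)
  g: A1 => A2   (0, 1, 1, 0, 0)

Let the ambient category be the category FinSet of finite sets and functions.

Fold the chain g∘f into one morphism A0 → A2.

  0 f=>1 g=>1
  1 f=>4 g=>0
⟦path⟧: (1, 0)

Answer: (1, 0)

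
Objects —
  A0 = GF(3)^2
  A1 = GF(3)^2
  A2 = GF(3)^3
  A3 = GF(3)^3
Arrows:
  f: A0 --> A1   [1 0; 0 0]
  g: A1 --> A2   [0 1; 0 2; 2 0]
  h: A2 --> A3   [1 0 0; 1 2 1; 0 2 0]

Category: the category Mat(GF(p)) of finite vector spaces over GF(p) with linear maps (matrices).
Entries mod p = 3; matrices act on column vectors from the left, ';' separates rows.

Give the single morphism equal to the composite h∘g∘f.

  e0=(1,0) f-->(1,0) g-->(0,0,2) h-->(0,2,0)
  e1=(0,1) f-->(0,0) g-->(0,0,0) h-->(0,0,0)
composite: [0 0; 2 0; 0 0]

Answer: [0 0; 2 0; 0 0]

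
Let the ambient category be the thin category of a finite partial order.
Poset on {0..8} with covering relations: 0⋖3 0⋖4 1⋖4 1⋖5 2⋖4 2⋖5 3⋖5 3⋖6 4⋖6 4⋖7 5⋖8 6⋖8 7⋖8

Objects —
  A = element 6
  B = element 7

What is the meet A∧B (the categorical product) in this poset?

Answer: A∧B = 4

Derivation:
{x : x⊑A ∧ x⊑B} = {0,1,2,4}  (A=6, B=7)
  0 ⊑ 4
  1 ⊑ 4
  2 ⊑ 4
  4 ⊑ 4
glb = 4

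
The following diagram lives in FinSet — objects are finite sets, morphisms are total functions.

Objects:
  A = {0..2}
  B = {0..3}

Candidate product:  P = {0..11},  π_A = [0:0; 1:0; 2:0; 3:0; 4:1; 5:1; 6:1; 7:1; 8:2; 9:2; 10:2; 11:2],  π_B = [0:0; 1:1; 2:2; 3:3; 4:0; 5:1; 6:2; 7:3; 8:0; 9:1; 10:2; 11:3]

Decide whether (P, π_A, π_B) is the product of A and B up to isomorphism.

|A|·|B| = 3·4 = 12;  |P| = 12
Check the pairing map k ↦ (π_A(k), π_B(k)):
  0 : (0,0)
  1 : (0,1)
  2 : (0,2)
  3 : (0,3)
  4 : (1,0)
  5 : (1,1)
  6 : (1,2)
  7 : (1,3)
  8 : (2,0)
  9 : (2,1)
  10 : (2,2)
  11 : (2,3)
distinct pairs in image: 12 / 12 needed
  → bijection onto A×B; projections well-typed.

Answer: VALID PRODUCT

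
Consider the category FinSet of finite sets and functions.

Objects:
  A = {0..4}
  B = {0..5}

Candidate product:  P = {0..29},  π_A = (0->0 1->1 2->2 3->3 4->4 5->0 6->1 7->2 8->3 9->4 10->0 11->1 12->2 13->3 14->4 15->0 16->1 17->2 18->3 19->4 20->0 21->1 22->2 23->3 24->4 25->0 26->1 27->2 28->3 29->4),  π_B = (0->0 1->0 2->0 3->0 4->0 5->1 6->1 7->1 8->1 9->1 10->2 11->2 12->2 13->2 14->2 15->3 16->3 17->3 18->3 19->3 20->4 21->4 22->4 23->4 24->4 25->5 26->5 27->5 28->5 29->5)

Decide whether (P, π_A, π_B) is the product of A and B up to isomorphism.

|A|·|B| = 5·6 = 30;  |P| = 30
Check the pairing map k ↦ (π_A(k), π_B(k)):
  0 -> (0,0)
  1 -> (1,0)
  2 -> (2,0)
  3 -> (3,0)
  4 -> (4,0)
  5 -> (0,1)
  6 -> (1,1)
  7 -> (2,1)
  8 -> (3,1)
  9 -> (4,1)
  10 -> (0,2)
  11 -> (1,2)
  12 -> (2,2)
  13 -> (3,2)
  14 -> (4,2)
  15 -> (0,3)
  16 -> (1,3)
  17 -> (2,3)
  18 -> (3,3)
  19 -> (4,3)
  20 -> (0,4)
  21 -> (1,4)
  22 -> (2,4)
  23 -> (3,4)
  24 -> (4,4)
  25 -> (0,5)
  26 -> (1,5)
  27 -> (2,5)
  28 -> (3,5)
  29 -> (4,5)
distinct pairs in image: 30 / 30 needed
  → bijection onto A×B; projections well-typed.

Answer: VALID PRODUCT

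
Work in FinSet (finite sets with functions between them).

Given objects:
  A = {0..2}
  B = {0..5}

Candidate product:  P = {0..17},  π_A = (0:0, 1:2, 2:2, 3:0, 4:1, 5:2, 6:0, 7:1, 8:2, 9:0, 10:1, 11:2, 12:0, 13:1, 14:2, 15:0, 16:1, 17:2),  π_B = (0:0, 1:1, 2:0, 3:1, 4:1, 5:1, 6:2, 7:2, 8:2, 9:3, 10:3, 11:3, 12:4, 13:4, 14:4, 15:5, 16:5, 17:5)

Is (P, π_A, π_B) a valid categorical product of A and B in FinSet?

|A|·|B| = 3·6 = 18;  |P| = 18
Check the pairing map k ↦ (π_A(k), π_B(k)):
  0 : (0,0)
  1 : (2,1)
  2 : (2,0)
  3 : (0,1)
  4 : (1,1)
  5 : (2,1)  ✗ repeats pair of k=1
  6 : (0,2)
  7 : (1,2)
  8 : (2,2)
  9 : (0,3)
  10 : (1,3)
  11 : (2,3)
  12 : (0,4)
  13 : (1,4)
  14 : (2,4)
  15 : (0,5)
  16 : (1,5)
  17 : (2,5)
distinct pairs in image: 17 / 18 needed
  → (2,1) hit at k=1 and k=5

Answer: NOT A VALID PRODUCT — duplicate pair at indices 5,1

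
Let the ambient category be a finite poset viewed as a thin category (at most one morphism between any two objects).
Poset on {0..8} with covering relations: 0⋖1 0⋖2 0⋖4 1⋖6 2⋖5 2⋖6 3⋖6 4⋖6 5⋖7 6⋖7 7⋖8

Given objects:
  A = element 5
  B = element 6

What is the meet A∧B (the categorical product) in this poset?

Common predecessors of 5,6: {0,2}
  0 <= 2
  2 <= 2
glb = 2

Answer: A∧B = 2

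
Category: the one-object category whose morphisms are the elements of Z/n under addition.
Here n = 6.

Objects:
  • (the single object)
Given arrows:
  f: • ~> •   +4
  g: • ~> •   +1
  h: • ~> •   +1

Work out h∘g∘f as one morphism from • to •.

Answer: +0

Derivation:
  0 +4≡4 +1≡5 +1≡0  (mod 6)
result: +0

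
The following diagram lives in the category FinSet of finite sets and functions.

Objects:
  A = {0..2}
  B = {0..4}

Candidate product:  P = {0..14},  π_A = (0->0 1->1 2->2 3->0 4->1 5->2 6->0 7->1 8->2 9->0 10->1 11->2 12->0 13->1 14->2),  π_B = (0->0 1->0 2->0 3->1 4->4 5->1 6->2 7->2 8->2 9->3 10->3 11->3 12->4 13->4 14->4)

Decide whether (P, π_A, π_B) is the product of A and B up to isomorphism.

Answer: NOT A VALID PRODUCT — duplicate pair at indices 13,4

Work:
|A|·|B| = 3·5 = 15;  |P| = 15
Check the pairing map k ↦ (π_A(k), π_B(k)):
  0 -> (0,0)
  1 -> (1,0)
  2 -> (2,0)
  3 -> (0,1)
  4 -> (1,4)
  5 -> (2,1)
  6 -> (0,2)
  7 -> (1,2)
  8 -> (2,2)
  9 -> (0,3)
  10 -> (1,3)
  11 -> (2,3)
  12 -> (0,4)
  13 -> (1,4)  ✗ repeats pair of k=4
  14 -> (2,4)
distinct pairs in image: 14 / 15 needed
  → (1,4) hit at k=4 and k=13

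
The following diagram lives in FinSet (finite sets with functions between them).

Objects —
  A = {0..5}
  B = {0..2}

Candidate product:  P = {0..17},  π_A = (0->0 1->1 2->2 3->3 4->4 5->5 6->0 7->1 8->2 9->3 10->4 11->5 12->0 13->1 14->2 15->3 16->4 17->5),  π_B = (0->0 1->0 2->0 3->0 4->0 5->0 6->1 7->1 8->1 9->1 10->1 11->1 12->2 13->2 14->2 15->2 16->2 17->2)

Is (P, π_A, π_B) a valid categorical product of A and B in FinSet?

|A|·|B| = 6·3 = 18;  |P| = 18
Check the pairing map k ↦ (π_A(k), π_B(k)):
  0 -> (0,0)
  1 -> (1,0)
  2 -> (2,0)
  3 -> (3,0)
  4 -> (4,0)
  5 -> (5,0)
  6 -> (0,1)
  7 -> (1,1)
  8 -> (2,1)
  9 -> (3,1)
  10 -> (4,1)
  11 -> (5,1)
  12 -> (0,2)
  13 -> (1,2)
  14 -> (2,2)
  15 -> (3,2)
  16 -> (4,2)
  17 -> (5,2)
distinct pairs in image: 18 / 18 needed
  → bijection onto A×B; projections well-typed.

Answer: VALID PRODUCT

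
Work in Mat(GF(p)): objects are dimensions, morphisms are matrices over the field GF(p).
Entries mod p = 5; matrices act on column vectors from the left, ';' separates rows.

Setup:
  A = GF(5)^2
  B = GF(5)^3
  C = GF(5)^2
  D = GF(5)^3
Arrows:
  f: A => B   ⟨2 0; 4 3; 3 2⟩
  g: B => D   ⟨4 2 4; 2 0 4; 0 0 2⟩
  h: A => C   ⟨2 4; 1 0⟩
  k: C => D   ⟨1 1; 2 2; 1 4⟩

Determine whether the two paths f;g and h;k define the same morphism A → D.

Along f;g (path 1):
  e0=(1,0) f=>(2,4,3) g=>(3,1,1)
  e1=(0,1) f=>(0,3,2) g=>(4,3,4)
  composite₁ = ⟨3 4; 1 3; 1 4⟩
Along h;k (path 2):
  e0=(1,0) h=>(2,1) k=>(3,1,1)
  e1=(0,1) h=>(4,0) k=>(4,3,4)
  composite₂ = ⟨3 4; 1 3; 1 4⟩
Equal? same morphism ✓

Answer: COMMUTES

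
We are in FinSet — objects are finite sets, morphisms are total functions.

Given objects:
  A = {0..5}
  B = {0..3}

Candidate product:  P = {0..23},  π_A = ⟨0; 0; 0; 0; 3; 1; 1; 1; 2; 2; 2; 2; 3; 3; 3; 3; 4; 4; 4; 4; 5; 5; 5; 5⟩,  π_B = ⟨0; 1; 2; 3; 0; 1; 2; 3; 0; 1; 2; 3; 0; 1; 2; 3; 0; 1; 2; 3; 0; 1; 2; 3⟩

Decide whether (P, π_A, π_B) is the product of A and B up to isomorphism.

|A|·|B| = 6·4 = 24;  |P| = 24
Check the pairing map k ↦ (π_A(k), π_B(k)):
  0 : (0,0)
  1 : (0,1)
  2 : (0,2)
  3 : (0,3)
  4 : (3,0)
  5 : (1,1)
  6 : (1,2)
  7 : (1,3)
  8 : (2,0)
  9 : (2,1)
  10 : (2,2)
  11 : (2,3)
  12 : (3,0)  ✗ repeats pair of k=4
  13 : (3,1)
  14 : (3,2)
  15 : (3,3)
  16 : (4,0)
  17 : (4,1)
  18 : (4,2)
  19 : (4,3)
  20 : (5,0)
  21 : (5,1)
  22 : (5,2)
  23 : (5,3)
distinct pairs in image: 23 / 24 needed
  → (3,0) hit at k=4 and k=12

Answer: NOT A VALID PRODUCT — duplicate pair at indices 12,4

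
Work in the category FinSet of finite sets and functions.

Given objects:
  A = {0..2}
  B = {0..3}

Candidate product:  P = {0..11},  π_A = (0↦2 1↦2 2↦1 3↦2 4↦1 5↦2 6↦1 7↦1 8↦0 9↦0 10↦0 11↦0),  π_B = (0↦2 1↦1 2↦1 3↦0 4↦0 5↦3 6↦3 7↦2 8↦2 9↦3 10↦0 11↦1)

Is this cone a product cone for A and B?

|A|·|B| = 3·4 = 12;  |P| = 12
Check the pairing map k ↦ (π_A(k), π_B(k)):
  0 ↦ (2,2)
  1 ↦ (2,1)
  2 ↦ (1,1)
  3 ↦ (2,0)
  4 ↦ (1,0)
  5 ↦ (2,3)
  6 ↦ (1,3)
  7 ↦ (1,2)
  8 ↦ (0,2)
  9 ↦ (0,3)
  10 ↦ (0,0)
  11 ↦ (0,1)
distinct pairs in image: 12 / 12 needed
  → bijection onto A×B; projections well-typed.

Answer: VALID PRODUCT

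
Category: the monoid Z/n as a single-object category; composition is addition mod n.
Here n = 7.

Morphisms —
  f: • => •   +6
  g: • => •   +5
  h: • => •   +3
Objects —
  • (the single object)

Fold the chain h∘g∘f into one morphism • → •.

  0 +6≡6 +5≡4 +3≡0  (mod 7)
result: +0

Answer: +0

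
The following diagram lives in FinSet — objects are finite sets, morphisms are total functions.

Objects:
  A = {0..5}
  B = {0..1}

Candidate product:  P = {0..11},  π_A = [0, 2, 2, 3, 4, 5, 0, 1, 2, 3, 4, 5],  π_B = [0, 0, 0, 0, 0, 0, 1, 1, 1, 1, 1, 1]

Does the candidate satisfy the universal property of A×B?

|A|·|B| = 6·2 = 12;  |P| = 12
Check the pairing map k ↦ (π_A(k), π_B(k)):
  0 ↦ (0,0)
  1 ↦ (2,0)
  2 ↦ (2,0)  ✗ repeats pair of k=1
  3 ↦ (3,0)
  4 ↦ (4,0)
  5 ↦ (5,0)
  6 ↦ (0,1)
  7 ↦ (1,1)
  8 ↦ (2,1)
  9 ↦ (3,1)
  10 ↦ (4,1)
  11 ↦ (5,1)
distinct pairs in image: 11 / 12 needed
  → (2,0) hit at k=1 and k=2

Answer: NOT A VALID PRODUCT — duplicate pair at indices 2,1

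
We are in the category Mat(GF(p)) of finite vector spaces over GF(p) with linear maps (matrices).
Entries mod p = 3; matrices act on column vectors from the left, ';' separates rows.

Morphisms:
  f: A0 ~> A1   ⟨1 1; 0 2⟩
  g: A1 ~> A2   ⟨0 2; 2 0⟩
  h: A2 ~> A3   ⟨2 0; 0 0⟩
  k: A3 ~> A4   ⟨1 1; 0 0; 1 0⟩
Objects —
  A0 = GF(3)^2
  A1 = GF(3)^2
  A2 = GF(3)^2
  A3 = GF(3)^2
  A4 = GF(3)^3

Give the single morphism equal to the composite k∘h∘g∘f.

  e0=(1,0) f~>(1,0) g~>(0,2) h~>(0,0) k~>(0,0,0)
  e1=(0,1) f~>(1,2) g~>(1,2) h~>(2,0) k~>(2,0,2)
⟦path⟧: ⟨0 2; 0 0; 0 2⟩

Answer: ⟨0 2; 0 0; 0 2⟩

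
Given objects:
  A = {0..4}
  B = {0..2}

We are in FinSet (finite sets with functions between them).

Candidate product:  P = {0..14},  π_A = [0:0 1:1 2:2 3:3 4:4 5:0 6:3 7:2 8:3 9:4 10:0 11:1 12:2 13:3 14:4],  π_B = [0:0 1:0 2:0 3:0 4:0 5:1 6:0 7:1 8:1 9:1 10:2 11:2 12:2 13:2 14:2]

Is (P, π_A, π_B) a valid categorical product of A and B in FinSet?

Answer: NOT A VALID PRODUCT — duplicate pair at indices 3,6

Trace:
|A|·|B| = 5·3 = 15;  |P| = 15
Check the pairing map k ↦ (π_A(k), π_B(k)):
  0 : (0,0)
  1 : (1,0)
  2 : (2,0)
  3 : (3,0)
  4 : (4,0)
  5 : (0,1)
  6 : (3,0)  ✗ repeats pair of k=3
  7 : (2,1)
  8 : (3,1)
  9 : (4,1)
  10 : (0,2)
  11 : (1,2)
  12 : (2,2)
  13 : (3,2)
  14 : (4,2)
distinct pairs in image: 14 / 15 needed
  → (3,0) hit at k=3 and k=6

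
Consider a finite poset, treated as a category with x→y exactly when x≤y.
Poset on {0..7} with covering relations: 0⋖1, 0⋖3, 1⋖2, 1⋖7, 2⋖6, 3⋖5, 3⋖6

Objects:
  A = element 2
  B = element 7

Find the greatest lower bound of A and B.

Common predecessors of 2,7: {0,1}
  0 <= 1
  1 <= 1
glb = 1

Answer: A∧B = 1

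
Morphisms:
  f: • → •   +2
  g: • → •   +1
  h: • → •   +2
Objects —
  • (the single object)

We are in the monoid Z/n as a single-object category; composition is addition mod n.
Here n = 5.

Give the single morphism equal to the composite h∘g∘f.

Answer: +0

Trace:
  0 +2≡2 +1≡3 +2≡0  (mod 5)
result: +0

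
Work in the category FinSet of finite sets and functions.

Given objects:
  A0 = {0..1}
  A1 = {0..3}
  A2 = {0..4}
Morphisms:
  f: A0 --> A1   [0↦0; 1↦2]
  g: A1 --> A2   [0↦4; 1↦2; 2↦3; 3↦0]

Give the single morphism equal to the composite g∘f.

  0 f-->0 g-->4
  1 f-->2 g-->3
⟦path⟧: [0↦4; 1↦3]

Answer: [0↦4; 1↦3]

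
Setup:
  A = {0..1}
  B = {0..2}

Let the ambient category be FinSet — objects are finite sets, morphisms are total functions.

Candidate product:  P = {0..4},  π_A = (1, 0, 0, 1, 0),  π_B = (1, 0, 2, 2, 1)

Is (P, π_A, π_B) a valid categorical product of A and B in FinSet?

|A|·|B| = 2·3 = 6;  |P| = 5
  → cardinalities differ; no bijection possible.

Answer: NOT A VALID PRODUCT — |P|=5 ≠ |A|·|B|=6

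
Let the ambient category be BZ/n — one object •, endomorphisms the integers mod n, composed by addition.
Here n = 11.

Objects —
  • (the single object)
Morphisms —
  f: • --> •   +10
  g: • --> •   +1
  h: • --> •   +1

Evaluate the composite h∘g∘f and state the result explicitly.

  0 +10≡10 +1≡0 +1≡1  (mod 11)
⟦path⟧: +1

Answer: +1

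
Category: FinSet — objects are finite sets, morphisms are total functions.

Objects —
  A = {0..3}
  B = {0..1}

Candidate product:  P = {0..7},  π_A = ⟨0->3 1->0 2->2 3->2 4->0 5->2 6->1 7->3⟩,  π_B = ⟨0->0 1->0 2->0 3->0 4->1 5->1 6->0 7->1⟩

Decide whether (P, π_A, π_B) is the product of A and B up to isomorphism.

Answer: NOT A VALID PRODUCT — duplicate pair at indices 2,3

Work:
|A|·|B| = 4·2 = 8;  |P| = 8
Check the pairing map k ↦ (π_A(k), π_B(k)):
  0 -> (3,0)
  1 -> (0,0)
  2 -> (2,0)
  3 -> (2,0)  ✗ repeats pair of k=2
  4 -> (0,1)
  5 -> (2,1)
  6 -> (1,0)
  7 -> (3,1)
distinct pairs in image: 7 / 8 needed
  → (2,0) hit at k=2 and k=3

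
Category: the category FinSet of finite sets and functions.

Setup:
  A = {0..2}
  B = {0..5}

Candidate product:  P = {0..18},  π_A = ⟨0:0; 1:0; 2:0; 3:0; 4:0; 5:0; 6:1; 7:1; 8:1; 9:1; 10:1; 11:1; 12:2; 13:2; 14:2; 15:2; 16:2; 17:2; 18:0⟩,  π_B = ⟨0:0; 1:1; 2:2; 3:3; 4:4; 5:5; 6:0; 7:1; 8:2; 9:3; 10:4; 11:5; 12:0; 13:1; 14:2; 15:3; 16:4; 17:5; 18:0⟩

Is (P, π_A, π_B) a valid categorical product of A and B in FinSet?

|A|·|B| = 3·6 = 18;  |P| = 19
  → cardinalities differ; no bijection possible.

Answer: NOT A VALID PRODUCT — |P|=19 ≠ |A|·|B|=18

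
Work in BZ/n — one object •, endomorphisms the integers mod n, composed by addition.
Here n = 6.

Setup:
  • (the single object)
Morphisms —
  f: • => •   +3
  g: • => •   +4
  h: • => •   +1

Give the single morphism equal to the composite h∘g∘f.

  0 +3≡3 +4≡1 +1≡2  (mod 6)
result: +2

Answer: +2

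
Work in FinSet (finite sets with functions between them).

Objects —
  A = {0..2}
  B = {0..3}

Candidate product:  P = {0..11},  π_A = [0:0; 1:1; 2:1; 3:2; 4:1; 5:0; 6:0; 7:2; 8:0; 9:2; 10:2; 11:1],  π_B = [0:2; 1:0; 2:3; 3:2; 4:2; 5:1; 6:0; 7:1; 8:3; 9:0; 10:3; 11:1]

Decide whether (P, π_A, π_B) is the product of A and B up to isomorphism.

|A|·|B| = 3·4 = 12;  |P| = 12
Check the pairing map k ↦ (π_A(k), π_B(k)):
  0 : (0,2)
  1 : (1,0)
  2 : (1,3)
  3 : (2,2)
  4 : (1,2)
  5 : (0,1)
  6 : (0,0)
  7 : (2,1)
  8 : (0,3)
  9 : (2,0)
  10 : (2,3)
  11 : (1,1)
distinct pairs in image: 12 / 12 needed
  → bijection onto A×B; projections well-typed.

Answer: VALID PRODUCT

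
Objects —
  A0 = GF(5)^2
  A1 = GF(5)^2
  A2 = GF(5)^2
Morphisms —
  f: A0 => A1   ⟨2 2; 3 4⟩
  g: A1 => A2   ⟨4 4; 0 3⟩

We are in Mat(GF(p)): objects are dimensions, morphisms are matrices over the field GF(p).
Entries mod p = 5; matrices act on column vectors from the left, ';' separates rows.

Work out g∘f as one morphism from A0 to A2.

  e0=[1,0] f=>[2,3] g=>[0,4]
  e1=[0,1] f=>[2,4] g=>[4,2]
⟦path⟧: ⟨0 4; 4 2⟩

Answer: ⟨0 4; 4 2⟩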